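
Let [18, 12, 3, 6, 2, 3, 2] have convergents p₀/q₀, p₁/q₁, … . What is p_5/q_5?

31624/1749

Using pₖ = aₖpₖ₋₁ + pₖ₋₂, qₖ = aₖqₖ₋₁ + qₖ₋₂ (with p₋₁=1, p₋₂=0, q₋₁=0, q₋₂=1):
  k=0: a=18, p=18, q=1
  k=1: a=12, p=217, q=12
  k=2: a=3, p=669, q=37
  k=3: a=6, p=4231, q=234
  k=4: a=2, p=9131, q=505
  k=5: a=3, p=31624, q=1749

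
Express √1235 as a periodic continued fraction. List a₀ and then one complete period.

[35; 7, 70]

a₀ = ⌊√1235⌋ = 35.
With m₀=0, d₀=1 and mₖ₊₁ = dₖaₖ − mₖ, dₖ₊₁ = (n − mₖ₊₁²)/dₖ, aₖ₊₁ = ⌊(a₀+mₖ₊₁)/dₖ₊₁⌋:
  k=1: m=35, d=10, a=7
  k=2: m=35, d=1, a=70
d=1 and a=2a₀=70 at k=2, so the next step gives (m, d) = (35, 10) again — its k=1 value — and the period has length 2.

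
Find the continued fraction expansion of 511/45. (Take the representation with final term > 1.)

[11; 2, 1, 4, 3]

511 = 11·45 + 16
45 = 2·16 + 13
16 = 1·13 + 3
13 = 4·3 + 1
3 = 3·1 + 0  (stop)
So 511/45 = [11; 2, 1, 4, 3].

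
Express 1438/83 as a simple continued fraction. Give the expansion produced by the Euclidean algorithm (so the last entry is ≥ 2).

[17; 3, 13, 2]

1438 = 17·83 + 27
83 = 3·27 + 2
27 = 13·2 + 1
2 = 2·1 + 0  (stop)
So 1438/83 = [17; 3, 13, 2].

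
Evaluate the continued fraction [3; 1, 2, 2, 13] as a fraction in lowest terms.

Fold from the inside: start with 13/1.
  2 + 1/13 = 27/13
  2 + 13/27 = 67/27
  1 + 27/67 = 94/67
  3 + 67/94 = 349/94

349/94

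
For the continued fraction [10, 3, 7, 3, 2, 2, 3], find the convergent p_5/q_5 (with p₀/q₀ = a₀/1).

Using pₖ = aₖpₖ₋₁ + pₖ₋₂, qₖ = aₖqₖ₋₁ + qₖ₋₂ (with p₋₁=1, p₋₂=0, q₋₁=0, q₋₂=1):
  k=0: a=10, p=10, q=1
  k=1: a=3, p=31, q=3
  k=2: a=7, p=227, q=22
  k=3: a=3, p=712, q=69
  k=4: a=2, p=1651, q=160
  k=5: a=2, p=4014, q=389

4014/389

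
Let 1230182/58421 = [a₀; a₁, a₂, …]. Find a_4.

2

1230182 = 21·58421 + 3341   →  a_0 = 21
58421 = 17·3341 + 1624   →  a_1 = 17
3341 = 2·1624 + 93   →  a_2 = 2
1624 = 17·93 + 43   →  a_3 = 17
93 = 2·43 + 7   →  a_4 = 2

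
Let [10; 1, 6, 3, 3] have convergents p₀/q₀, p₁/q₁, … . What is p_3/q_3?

239/22

Using pₖ = aₖpₖ₋₁ + pₖ₋₂, qₖ = aₖqₖ₋₁ + qₖ₋₂ (with p₋₁=1, p₋₂=0, q₋₁=0, q₋₂=1):
  k=0: a=10, p=10, q=1
  k=1: a=1, p=11, q=1
  k=2: a=6, p=76, q=7
  k=3: a=3, p=239, q=22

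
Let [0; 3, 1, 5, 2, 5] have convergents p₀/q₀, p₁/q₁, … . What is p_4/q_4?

13/50

Using pₖ = aₖpₖ₋₁ + pₖ₋₂, qₖ = aₖqₖ₋₁ + qₖ₋₂ (with p₋₁=1, p₋₂=0, q₋₁=0, q₋₂=1):
  k=0: a=0, p=0, q=1
  k=1: a=3, p=1, q=3
  k=2: a=1, p=1, q=4
  k=3: a=5, p=6, q=23
  k=4: a=2, p=13, q=50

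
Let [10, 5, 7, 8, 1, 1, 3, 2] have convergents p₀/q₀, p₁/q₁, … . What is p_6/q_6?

22377/2195

Using pₖ = aₖpₖ₋₁ + pₖ₋₂, qₖ = aₖqₖ₋₁ + qₖ₋₂ (with p₋₁=1, p₋₂=0, q₋₁=0, q₋₂=1):
  k=0: a=10, p=10, q=1
  k=1: a=5, p=51, q=5
  k=2: a=7, p=367, q=36
  k=3: a=8, p=2987, q=293
  k=4: a=1, p=3354, q=329
  k=5: a=1, p=6341, q=622
  k=6: a=3, p=22377, q=2195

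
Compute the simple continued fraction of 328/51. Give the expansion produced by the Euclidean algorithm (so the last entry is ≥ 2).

[6; 2, 3, 7]

328 = 6·51 + 22
51 = 2·22 + 7
22 = 3·7 + 1
7 = 7·1 + 0  (stop)
So 328/51 = [6; 2, 3, 7].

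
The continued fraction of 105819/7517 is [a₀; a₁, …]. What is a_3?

105819 = 14·7517 + 581   →  a_0 = 14
7517 = 12·581 + 545   →  a_1 = 12
581 = 1·545 + 36   →  a_2 = 1
545 = 15·36 + 5   →  a_3 = 15

15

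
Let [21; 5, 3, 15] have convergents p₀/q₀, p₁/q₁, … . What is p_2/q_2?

339/16

Using pₖ = aₖpₖ₋₁ + pₖ₋₂, qₖ = aₖqₖ₋₁ + qₖ₋₂ (with p₋₁=1, p₋₂=0, q₋₁=0, q₋₂=1):
  k=0: a=21, p=21, q=1
  k=1: a=5, p=106, q=5
  k=2: a=3, p=339, q=16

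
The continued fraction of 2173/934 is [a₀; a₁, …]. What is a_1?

2173 = 2·934 + 305   →  a_0 = 2
934 = 3·305 + 19   →  a_1 = 3

3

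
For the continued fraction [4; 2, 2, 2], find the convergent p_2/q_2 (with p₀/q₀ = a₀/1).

Using pₖ = aₖpₖ₋₁ + pₖ₋₂, qₖ = aₖqₖ₋₁ + qₖ₋₂ (with p₋₁=1, p₋₂=0, q₋₁=0, q₋₂=1):
  k=0: a=4, p=4, q=1
  k=1: a=2, p=9, q=2
  k=2: a=2, p=22, q=5

22/5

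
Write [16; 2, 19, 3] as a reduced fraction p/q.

Using pₖ = aₖpₖ₋₁ + pₖ₋₂ and qₖ = aₖqₖ₋₁ + qₖ₋₂:
  k=0: a=16, p=16, q=1
  k=1: a=2, p=33, q=2
  k=2: a=19, p=643, q=39
  k=3: a=3, p=1962, q=119

1962/119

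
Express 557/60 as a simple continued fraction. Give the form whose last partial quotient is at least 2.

[9; 3, 1, 1, 8]

557 = 9*60 + 17
60 = 3*17 + 9
17 = 1*9 + 8
9 = 1*8 + 1
8 = 8*1 + 0  (stop)
So 557/60 = [9; 3, 1, 1, 8].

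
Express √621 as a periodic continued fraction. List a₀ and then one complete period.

a₀ = ⌊√621⌋ = 24.
With m₀=0, d₀=1 and mₖ₊₁ = dₖaₖ − mₖ, dₖ₊₁ = (n − mₖ₊₁²)/dₖ, aₖ₊₁ = ⌊(a₀+mₖ₊₁)/dₖ₊₁⌋:
  k=1: m=24, d=45, a=1
  k=2: m=21, d=4, a=11
  k=3: m=23, d=23, a=2
  k=4: m=23, d=4, a=11
  k=5: m=21, d=45, a=1
  k=6: m=24, d=1, a=48
d=1 and a=2a₀=48 at k=6, so the next step gives (m, d) = (24, 45) again — its k=1 value — and the period has length 6.

[24; 1, 11, 2, 11, 1, 48]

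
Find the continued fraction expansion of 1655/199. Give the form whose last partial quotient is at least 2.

[8; 3, 6, 3, 3]

1655 = 8·199 + 63
199 = 3·63 + 10
63 = 6·10 + 3
10 = 3·3 + 1
3 = 3·1 + 0  (stop)
So 1655/199 = [8; 3, 6, 3, 3].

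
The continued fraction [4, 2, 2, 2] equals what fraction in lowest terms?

53/12

Fold from the inside: start with 2/1.
  2 + 1/2 = 5/2
  2 + 2/5 = 12/5
  4 + 5/12 = 53/12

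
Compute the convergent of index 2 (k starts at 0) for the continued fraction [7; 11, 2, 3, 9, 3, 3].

Using pₖ = aₖpₖ₋₁ + pₖ₋₂, qₖ = aₖqₖ₋₁ + qₖ₋₂ (with p₋₁=1, p₋₂=0, q₋₁=0, q₋₂=1):
  k=0: a=7, p=7, q=1
  k=1: a=11, p=78, q=11
  k=2: a=2, p=163, q=23

163/23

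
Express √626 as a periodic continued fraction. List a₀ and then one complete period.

a₀ = ⌊√626⌋ = 25.

[25; 50]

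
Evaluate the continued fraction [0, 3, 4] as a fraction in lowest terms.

4/13

Fold from the inside: start with 4/1.
  3 + 1/4 = 13/4
  0 + 4/13 = 4/13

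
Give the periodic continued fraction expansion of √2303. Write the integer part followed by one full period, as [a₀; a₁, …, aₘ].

a₀ = ⌊√2303⌋ = 47.
With m₀=0, d₀=1 and mₖ₊₁ = dₖaₖ − mₖ, dₖ₊₁ = (n − mₖ₊₁²)/dₖ, aₖ₊₁ = ⌊(a₀+mₖ₊₁)/dₖ₊₁⌋:
  k=1: m=47, d=94, a=1
  k=2: m=47, d=1, a=94
d=1 and a=2a₀=94 at k=2, so the next step gives (m, d) = (47, 94) again — its k=1 value — and the period has length 2.

[47; 1, 94]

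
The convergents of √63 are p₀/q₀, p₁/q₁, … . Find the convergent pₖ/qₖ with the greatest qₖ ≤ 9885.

32257/4064

√63 = [7; 1, 14, …] (period length 2).
Convergents:
  p_0/q_0 = 7/1
  p_1/q_1 = 8/1
  p_2/q_2 = 119/15
  p_3/q_3 = 127/16
  p_4/q_4 = 1897/239
  p_5/q_5 = 2024/255
  p_6/q_6 = 30233/3809
  p_7/q_7 = 32257/4064
  p_8/q_8 = 481831/60705
q_7 = 4064 ≤ 9885 < 60705 = q_8, so the answer is 32257/4064.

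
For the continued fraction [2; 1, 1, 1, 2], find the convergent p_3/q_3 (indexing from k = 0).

8/3

Using pₖ = aₖpₖ₋₁ + pₖ₋₂, qₖ = aₖqₖ₋₁ + qₖ₋₂ (with p₋₁=1, p₋₂=0, q₋₁=0, q₋₂=1):
  k=0: a=2, p=2, q=1
  k=1: a=1, p=3, q=1
  k=2: a=1, p=5, q=2
  k=3: a=1, p=8, q=3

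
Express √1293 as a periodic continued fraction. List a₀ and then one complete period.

[35; 1, 22, 1, 70]

a₀ = ⌊√1293⌋ = 35.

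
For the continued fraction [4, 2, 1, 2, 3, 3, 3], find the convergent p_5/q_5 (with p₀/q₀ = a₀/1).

389/89

Using pₖ = aₖpₖ₋₁ + pₖ₋₂, qₖ = aₖqₖ₋₁ + qₖ₋₂ (with p₋₁=1, p₋₂=0, q₋₁=0, q₋₂=1):
  k=0: a=4, p=4, q=1
  k=1: a=2, p=9, q=2
  k=2: a=1, p=13, q=3
  k=3: a=2, p=35, q=8
  k=4: a=3, p=118, q=27
  k=5: a=3, p=389, q=89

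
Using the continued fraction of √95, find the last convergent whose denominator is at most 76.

731/75

√95 = [9; 1, 2, 1, 18, …] (period length 4).
Convergents:
  p_0/q_0 = 9/1
  p_1/q_1 = 10/1
  p_2/q_2 = 29/3
  p_3/q_3 = 39/4
  p_4/q_4 = 731/75
  p_5/q_5 = 770/79
q_4 = 75 ≤ 76 < 79 = q_5, so the answer is 731/75.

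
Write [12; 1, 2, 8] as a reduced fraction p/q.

Fold from the inside: start with 8/1.
  2 + 1/8 = 17/8
  1 + 8/17 = 25/17
  12 + 17/25 = 317/25

317/25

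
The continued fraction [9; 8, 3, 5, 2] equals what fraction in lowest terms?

Fold from the inside: start with 2/1.
  5 + 1/2 = 11/2
  3 + 2/11 = 35/11
  8 + 11/35 = 291/35
  9 + 35/291 = 2654/291

2654/291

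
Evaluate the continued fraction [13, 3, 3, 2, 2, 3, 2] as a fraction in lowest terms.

5827/438

Fold from the inside: start with 2/1.
  3 + 1/2 = 7/2
  2 + 2/7 = 16/7
  2 + 7/16 = 39/16
  3 + 16/39 = 133/39
  3 + 39/133 = 438/133
  13 + 133/438 = 5827/438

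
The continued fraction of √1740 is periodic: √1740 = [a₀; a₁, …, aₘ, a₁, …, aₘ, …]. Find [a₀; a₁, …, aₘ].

a₀ = ⌊√1740⌋ = 41.
With m₀=0, d₀=1 and mₖ₊₁ = dₖaₖ − mₖ, dₖ₊₁ = (n − mₖ₊₁²)/dₖ, aₖ₊₁ = ⌊(a₀+mₖ₊₁)/dₖ₊₁⌋:
  k=1: m=41, d=59, a=1
  k=2: m=18, d=24, a=2
  k=3: m=30, d=35, a=2
  k=4: m=40, d=4, a=20
  k=5: m=40, d=35, a=2
  k=6: m=30, d=24, a=2
  k=7: m=18, d=59, a=1
  k=8: m=41, d=1, a=82
d=1 and a=2a₀=82 at k=8, so the next step gives (m, d) = (41, 59) again — its k=1 value — and the period has length 8.

[41; 1, 2, 2, 20, 2, 2, 1, 82]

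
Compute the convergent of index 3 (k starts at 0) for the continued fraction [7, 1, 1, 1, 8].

23/3

Using pₖ = aₖpₖ₋₁ + pₖ₋₂, qₖ = aₖqₖ₋₁ + qₖ₋₂ (with p₋₁=1, p₋₂=0, q₋₁=0, q₋₂=1):
  k=0: a=7, p=7, q=1
  k=1: a=1, p=8, q=1
  k=2: a=1, p=15, q=2
  k=3: a=1, p=23, q=3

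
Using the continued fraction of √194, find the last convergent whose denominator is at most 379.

√194 = [13; 1, 12, 1, 26, …] (period length 4).
Convergents:
  p_0/q_0 = 13/1
  p_1/q_1 = 14/1
  p_2/q_2 = 181/13
  p_3/q_3 = 195/14
  p_4/q_4 = 5251/377
  p_5/q_5 = 5446/391
q_4 = 377 ≤ 379 < 391 = q_5, so the answer is 5251/377.

5251/377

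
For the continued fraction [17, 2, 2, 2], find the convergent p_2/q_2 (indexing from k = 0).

Using pₖ = aₖpₖ₋₁ + pₖ₋₂, qₖ = aₖqₖ₋₁ + qₖ₋₂ (with p₋₁=1, p₋₂=0, q₋₁=0, q₋₂=1):
  k=0: a=17, p=17, q=1
  k=1: a=2, p=35, q=2
  k=2: a=2, p=87, q=5

87/5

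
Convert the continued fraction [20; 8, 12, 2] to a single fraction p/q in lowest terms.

4065/202

Using pₖ = aₖpₖ₋₁ + pₖ₋₂ and qₖ = aₖqₖ₋₁ + qₖ₋₂:
  k=0: a=20, p=20, q=1
  k=1: a=8, p=161, q=8
  k=2: a=12, p=1952, q=97
  k=3: a=2, p=4065, q=202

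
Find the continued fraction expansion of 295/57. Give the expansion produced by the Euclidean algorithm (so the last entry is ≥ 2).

295 = 5×57 + 10
57 = 5×10 + 7
10 = 1×7 + 3
7 = 2×3 + 1
3 = 3×1 + 0  (stop)
So 295/57 = [5; 5, 1, 2, 3].

[5; 5, 1, 2, 3]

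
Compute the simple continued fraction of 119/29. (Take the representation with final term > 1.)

119 = 4×29 + 3
29 = 9×3 + 2
3 = 1×2 + 1
2 = 2×1 + 0  (stop)
So 119/29 = [4; 9, 1, 2].

[4; 9, 1, 2]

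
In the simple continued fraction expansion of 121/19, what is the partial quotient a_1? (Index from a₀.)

121 = 6·19 + 7   →  a_0 = 6
19 = 2·7 + 5   →  a_1 = 2

2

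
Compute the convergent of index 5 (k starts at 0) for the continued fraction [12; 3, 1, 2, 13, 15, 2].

Using pₖ = aₖpₖ₋₁ + pₖ₋₂, qₖ = aₖqₖ₋₁ + qₖ₋₂ (with p₋₁=1, p₋₂=0, q₋₁=0, q₋₂=1):
  k=0: a=12, p=12, q=1
  k=1: a=3, p=37, q=3
  k=2: a=1, p=49, q=4
  k=3: a=2, p=135, q=11
  k=4: a=13, p=1804, q=147
  k=5: a=15, p=27195, q=2216

27195/2216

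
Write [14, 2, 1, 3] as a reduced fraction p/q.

Using pₖ = aₖpₖ₋₁ + pₖ₋₂ and qₖ = aₖqₖ₋₁ + qₖ₋₂:
  k=0: a=14, p=14, q=1
  k=1: a=2, p=29, q=2
  k=2: a=1, p=43, q=3
  k=3: a=3, p=158, q=11

158/11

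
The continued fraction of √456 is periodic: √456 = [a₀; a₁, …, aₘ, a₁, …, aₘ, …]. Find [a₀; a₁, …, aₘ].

a₀ = ⌊√456⌋ = 21.
With m₀=0, d₀=1 and mₖ₊₁ = dₖaₖ − mₖ, dₖ₊₁ = (n − mₖ₊₁²)/dₖ, aₖ₊₁ = ⌊(a₀+mₖ₊₁)/dₖ₊₁⌋:
  k=1: m=21, d=15, a=2
  k=2: m=9, d=25, a=1
  k=3: m=16, d=8, a=4
  k=4: m=16, d=25, a=1
  k=5: m=9, d=15, a=2
  k=6: m=21, d=1, a=42
d=1 and a=2a₀=42 at k=6, so the next step gives (m, d) = (21, 15) again — its k=1 value — and the period has length 6.

[21; 2, 1, 4, 1, 2, 42]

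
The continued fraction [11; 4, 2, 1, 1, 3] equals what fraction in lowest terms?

Using pₖ = aₖpₖ₋₁ + pₖ₋₂ and qₖ = aₖqₖ₋₁ + qₖ₋₂:
  k=0: a=11, p=11, q=1
  k=1: a=4, p=45, q=4
  k=2: a=2, p=101, q=9
  k=3: a=1, p=146, q=13
  k=4: a=1, p=247, q=22
  k=5: a=3, p=887, q=79

887/79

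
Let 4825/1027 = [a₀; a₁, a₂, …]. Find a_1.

4825 = 4·1027 + 717   →  a_0 = 4
1027 = 1·717 + 310   →  a_1 = 1

1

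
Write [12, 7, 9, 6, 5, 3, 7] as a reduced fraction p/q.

Fold from the inside: start with 7/1.
  3 + 1/7 = 22/7
  5 + 7/22 = 117/22
  6 + 22/117 = 724/117
  9 + 117/724 = 6633/724
  7 + 724/6633 = 47155/6633
  12 + 6633/47155 = 572493/47155

572493/47155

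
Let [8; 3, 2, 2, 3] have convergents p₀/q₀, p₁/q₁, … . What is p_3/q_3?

141/17

Using pₖ = aₖpₖ₋₁ + pₖ₋₂, qₖ = aₖqₖ₋₁ + qₖ₋₂ (with p₋₁=1, p₋₂=0, q₋₁=0, q₋₂=1):
  k=0: a=8, p=8, q=1
  k=1: a=3, p=25, q=3
  k=2: a=2, p=58, q=7
  k=3: a=2, p=141, q=17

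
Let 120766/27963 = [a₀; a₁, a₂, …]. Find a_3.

120766 = 4·27963 + 8914   →  a_0 = 4
27963 = 3·8914 + 1221   →  a_1 = 3
8914 = 7·1221 + 367   →  a_2 = 7
1221 = 3·367 + 120   →  a_3 = 3

3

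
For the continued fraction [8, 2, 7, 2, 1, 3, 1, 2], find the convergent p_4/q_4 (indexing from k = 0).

Using pₖ = aₖpₖ₋₁ + pₖ₋₂, qₖ = aₖqₖ₋₁ + qₖ₋₂ (with p₋₁=1, p₋₂=0, q₋₁=0, q₋₂=1):
  k=0: a=8, p=8, q=1
  k=1: a=2, p=17, q=2
  k=2: a=7, p=127, q=15
  k=3: a=2, p=271, q=32
  k=4: a=1, p=398, q=47

398/47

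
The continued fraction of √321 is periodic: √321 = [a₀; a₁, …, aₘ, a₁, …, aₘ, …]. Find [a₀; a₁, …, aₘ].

a₀ = ⌊√321⌋ = 17.
With m₀=0, d₀=1 and mₖ₊₁ = dₖaₖ − mₖ, dₖ₊₁ = (n − mₖ₊₁²)/dₖ, aₖ₊₁ = ⌊(a₀+mₖ₊₁)/dₖ₊₁⌋:
  k=1: m=17, d=32, a=1
  k=2: m=15, d=3, a=10
  k=3: m=15, d=32, a=1
  k=4: m=17, d=1, a=34
d=1 and a=2a₀=34 at k=4, so the next step gives (m, d) = (17, 32) again — its k=1 value — and the period has length 4.

[17; 1, 10, 1, 34]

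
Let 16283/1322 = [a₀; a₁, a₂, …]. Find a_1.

3

16283 = 12·1322 + 419   →  a_0 = 12
1322 = 3·419 + 65   →  a_1 = 3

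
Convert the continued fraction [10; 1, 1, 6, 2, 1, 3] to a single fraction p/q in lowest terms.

Using pₖ = aₖpₖ₋₁ + pₖ₋₂ and qₖ = aₖqₖ₋₁ + qₖ₋₂:
  k=0: a=10, p=10, q=1
  k=1: a=1, p=11, q=1
  k=2: a=1, p=21, q=2
  k=3: a=6, p=137, q=13
  k=4: a=2, p=295, q=28
  k=5: a=1, p=432, q=41
  k=6: a=3, p=1591, q=151

1591/151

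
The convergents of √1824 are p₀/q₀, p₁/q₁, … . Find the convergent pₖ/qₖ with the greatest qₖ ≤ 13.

√1824 = [42; 1, 2, 2, 2, 1, 84, …] (period length 6).
Convergents:
  p_0/q_0 = 42/1
  p_1/q_1 = 43/1
  p_2/q_2 = 128/3
  p_3/q_3 = 299/7
  p_4/q_4 = 726/17
q_3 = 7 ≤ 13 < 17 = q_4, so the answer is 299/7.

299/7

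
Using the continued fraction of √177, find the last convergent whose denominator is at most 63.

306/23

√177 = [13; 3, 3, 2, 8, 2, 3, 3, 26, …] (period length 8).
Convergents:
  p_0/q_0 = 13/1
  p_1/q_1 = 40/3
  p_2/q_2 = 133/10
  p_3/q_3 = 306/23
  p_4/q_4 = 2581/194
q_3 = 23 ≤ 63 < 194 = q_4, so the answer is 306/23.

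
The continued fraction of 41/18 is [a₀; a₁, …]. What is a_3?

1

41 = 2·18 + 5   →  a_0 = 2
18 = 3·5 + 3   →  a_1 = 3
5 = 1·3 + 2   →  a_2 = 1
3 = 1·2 + 1   →  a_3 = 1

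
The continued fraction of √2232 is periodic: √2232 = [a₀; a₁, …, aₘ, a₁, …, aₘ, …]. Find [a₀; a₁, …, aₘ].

[47; 4, 10, 4, 94]

a₀ = ⌊√2232⌋ = 47.
With m₀=0, d₀=1 and mₖ₊₁ = dₖaₖ − mₖ, dₖ₊₁ = (n − mₖ₊₁²)/dₖ, aₖ₊₁ = ⌊(a₀+mₖ₊₁)/dₖ₊₁⌋:
  k=1: m=47, d=23, a=4
  k=2: m=45, d=9, a=10
  k=3: m=45, d=23, a=4
  k=4: m=47, d=1, a=94
d=1 and a=2a₀=94 at k=4, so the next step gives (m, d) = (47, 23) again — its k=1 value — and the period has length 4.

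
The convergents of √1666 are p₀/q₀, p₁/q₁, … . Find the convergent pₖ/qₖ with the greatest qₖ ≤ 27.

√1666 = [40; 1, 4, 2, 4, 1, 80, …] (period length 6).
Convergents:
  p_0/q_0 = 40/1
  p_1/q_1 = 41/1
  p_2/q_2 = 204/5
  p_3/q_3 = 449/11
  p_4/q_4 = 2000/49
q_3 = 11 ≤ 27 < 49 = q_4, so the answer is 449/11.

449/11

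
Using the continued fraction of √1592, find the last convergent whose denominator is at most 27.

√1592 = [39; 1, 8, 1, 78, …] (period length 4).
Convergents:
  p_0/q_0 = 39/1
  p_1/q_1 = 40/1
  p_2/q_2 = 359/9
  p_3/q_3 = 399/10
  p_4/q_4 = 31481/789
q_3 = 10 ≤ 27 < 789 = q_4, so the answer is 399/10.

399/10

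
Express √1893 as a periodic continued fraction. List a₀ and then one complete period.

a₀ = ⌊√1893⌋ = 43.
With m₀=0, d₀=1 and mₖ₊₁ = dₖaₖ − mₖ, dₖ₊₁ = (n − mₖ₊₁²)/dₖ, aₖ₊₁ = ⌊(a₀+mₖ₊₁)/dₖ₊₁⌋:
  k=1: m=43, d=44, a=1
  k=2: m=1, d=43, a=1
  k=3: m=42, d=3, a=28
  k=4: m=42, d=43, a=1
  k=5: m=1, d=44, a=1
  k=6: m=43, d=1, a=86
d=1 and a=2a₀=86 at k=6, so the next step gives (m, d) = (43, 44) again — its k=1 value — and the period has length 6.

[43; 1, 1, 28, 1, 1, 86]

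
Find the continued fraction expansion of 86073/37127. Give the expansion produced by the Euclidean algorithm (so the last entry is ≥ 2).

[2; 3, 7, 12, 1, 17, 2, 3]

86073 = 2·37127 + 11819
37127 = 3·11819 + 1670
11819 = 7·1670 + 129
1670 = 12·129 + 122
129 = 1·122 + 7
122 = 17·7 + 3
7 = 2·3 + 1
3 = 3·1 + 0  (stop)
So 86073/37127 = [2; 3, 7, 12, 1, 17, 2, 3].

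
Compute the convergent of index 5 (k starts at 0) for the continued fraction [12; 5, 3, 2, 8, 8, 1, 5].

Using pₖ = aₖpₖ₋₁ + pₖ₋₂, qₖ = aₖqₖ₋₁ + qₖ₋₂ (with p₋₁=1, p₋₂=0, q₋₁=0, q₋₂=1):
  k=0: a=12, p=12, q=1
  k=1: a=5, p=61, q=5
  k=2: a=3, p=195, q=16
  k=3: a=2, p=451, q=37
  k=4: a=8, p=3803, q=312
  k=5: a=8, p=30875, q=2533

30875/2533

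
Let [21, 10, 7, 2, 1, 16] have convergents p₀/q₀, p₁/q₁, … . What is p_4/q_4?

4705/223

Using pₖ = aₖpₖ₋₁ + pₖ₋₂, qₖ = aₖqₖ₋₁ + qₖ₋₂ (with p₋₁=1, p₋₂=0, q₋₁=0, q₋₂=1):
  k=0: a=21, p=21, q=1
  k=1: a=10, p=211, q=10
  k=2: a=7, p=1498, q=71
  k=3: a=2, p=3207, q=152
  k=4: a=1, p=4705, q=223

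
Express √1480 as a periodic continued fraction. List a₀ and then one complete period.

a₀ = ⌊√1480⌋ = 38.
With m₀=0, d₀=1 and mₖ₊₁ = dₖaₖ − mₖ, dₖ₊₁ = (n − mₖ₊₁²)/dₖ, aₖ₊₁ = ⌊(a₀+mₖ₊₁)/dₖ₊₁⌋:
  k=1: m=38, d=36, a=2
  k=2: m=34, d=9, a=8
  k=3: m=38, d=4, a=19
  k=4: m=38, d=9, a=8
  k=5: m=34, d=36, a=2
  k=6: m=38, d=1, a=76
d=1 and a=2a₀=76 at k=6, so the next step gives (m, d) = (38, 36) again — its k=1 value — and the period has length 6.

[38; 2, 8, 19, 8, 2, 76]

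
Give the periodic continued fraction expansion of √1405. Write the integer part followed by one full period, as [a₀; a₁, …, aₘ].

[37; 2, 14, 2, 74]

a₀ = ⌊√1405⌋ = 37.
With m₀=0, d₀=1 and mₖ₊₁ = dₖaₖ − mₖ, dₖ₊₁ = (n − mₖ₊₁²)/dₖ, aₖ₊₁ = ⌊(a₀+mₖ₊₁)/dₖ₊₁⌋:
  k=1: m=37, d=36, a=2
  k=2: m=35, d=5, a=14
  k=3: m=35, d=36, a=2
  k=4: m=37, d=1, a=74
d=1 and a=2a₀=74 at k=4, so the next step gives (m, d) = (37, 36) again — its k=1 value — and the period has length 4.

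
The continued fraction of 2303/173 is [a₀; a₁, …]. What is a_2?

4

2303 = 13·173 + 54   →  a_0 = 13
173 = 3·54 + 11   →  a_1 = 3
54 = 4·11 + 10   →  a_2 = 4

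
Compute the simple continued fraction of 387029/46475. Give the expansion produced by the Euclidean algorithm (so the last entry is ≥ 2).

[8; 3, 19, 3, 15, 8, 2]

387029 = 8·46475 + 15229
46475 = 3·15229 + 788
15229 = 19·788 + 257
788 = 3·257 + 17
257 = 15·17 + 2
17 = 8·2 + 1
2 = 2·1 + 0  (stop)
So 387029/46475 = [8; 3, 19, 3, 15, 8, 2].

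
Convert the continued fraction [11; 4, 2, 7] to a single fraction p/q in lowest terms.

Fold from the inside: start with 7/1.
  2 + 1/7 = 15/7
  4 + 7/15 = 67/15
  11 + 15/67 = 752/67

752/67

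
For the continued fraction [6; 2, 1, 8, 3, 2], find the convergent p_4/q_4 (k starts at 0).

Using pₖ = aₖpₖ₋₁ + pₖ₋₂, qₖ = aₖqₖ₋₁ + qₖ₋₂ (with p₋₁=1, p₋₂=0, q₋₁=0, q₋₂=1):
  k=0: a=6, p=6, q=1
  k=1: a=2, p=13, q=2
  k=2: a=1, p=19, q=3
  k=3: a=8, p=165, q=26
  k=4: a=3, p=514, q=81

514/81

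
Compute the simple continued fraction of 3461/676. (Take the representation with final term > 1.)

[5; 8, 2, 1, 8, 3]

3461 = 5·676 + 81
676 = 8·81 + 28
81 = 2·28 + 25
28 = 1·25 + 3
25 = 8·3 + 1
3 = 3·1 + 0  (stop)
So 3461/676 = [5; 8, 2, 1, 8, 3].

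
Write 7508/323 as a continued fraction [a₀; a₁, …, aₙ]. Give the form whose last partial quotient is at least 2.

7508 = 23×323 + 79
323 = 4×79 + 7
79 = 11×7 + 2
7 = 3×2 + 1
2 = 2×1 + 0  (stop)
So 7508/323 = [23; 4, 11, 3, 2].

[23; 4, 11, 3, 2]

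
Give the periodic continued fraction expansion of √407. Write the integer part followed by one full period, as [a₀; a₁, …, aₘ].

a₀ = ⌊√407⌋ = 20.

[20; 5, 1, 2, 1, 5, 40]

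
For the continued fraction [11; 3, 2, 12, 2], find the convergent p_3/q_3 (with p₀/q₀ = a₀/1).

982/87

Using pₖ = aₖpₖ₋₁ + pₖ₋₂, qₖ = aₖqₖ₋₁ + qₖ₋₂ (with p₋₁=1, p₋₂=0, q₋₁=0, q₋₂=1):
  k=0: a=11, p=11, q=1
  k=1: a=3, p=34, q=3
  k=2: a=2, p=79, q=7
  k=3: a=12, p=982, q=87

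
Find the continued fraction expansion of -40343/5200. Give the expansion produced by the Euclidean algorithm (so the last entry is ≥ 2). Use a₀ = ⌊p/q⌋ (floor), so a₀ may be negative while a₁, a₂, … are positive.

-40343 = -8×5200 + 1257
5200 = 4×1257 + 172
1257 = 7×172 + 53
172 = 3×53 + 13
53 = 4×13 + 1
13 = 13×1 + 0  (stop)
So -40343/5200 = [-8; 4, 7, 3, 4, 13].

[-8; 4, 7, 3, 4, 13]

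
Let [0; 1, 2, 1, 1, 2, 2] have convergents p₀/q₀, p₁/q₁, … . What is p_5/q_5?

Using pₖ = aₖpₖ₋₁ + pₖ₋₂, qₖ = aₖqₖ₋₁ + qₖ₋₂ (with p₋₁=1, p₋₂=0, q₋₁=0, q₋₂=1):
  k=0: a=0, p=0, q=1
  k=1: a=1, p=1, q=1
  k=2: a=2, p=2, q=3
  k=3: a=1, p=3, q=4
  k=4: a=1, p=5, q=7
  k=5: a=2, p=13, q=18

13/18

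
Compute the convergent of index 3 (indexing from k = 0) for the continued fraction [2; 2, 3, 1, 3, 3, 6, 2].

Using pₖ = aₖpₖ₋₁ + pₖ₋₂, qₖ = aₖqₖ₋₁ + qₖ₋₂ (with p₋₁=1, p₋₂=0, q₋₁=0, q₋₂=1):
  k=0: a=2, p=2, q=1
  k=1: a=2, p=5, q=2
  k=2: a=3, p=17, q=7
  k=3: a=1, p=22, q=9

22/9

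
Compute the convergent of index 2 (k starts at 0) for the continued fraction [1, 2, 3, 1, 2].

Using pₖ = aₖpₖ₋₁ + pₖ₋₂, qₖ = aₖqₖ₋₁ + qₖ₋₂ (with p₋₁=1, p₋₂=0, q₋₁=0, q₋₂=1):
  k=0: a=1, p=1, q=1
  k=1: a=2, p=3, q=2
  k=2: a=3, p=10, q=7

10/7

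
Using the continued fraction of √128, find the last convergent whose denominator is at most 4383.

√128 = [11; 3, 5, 3, 22, …] (period length 4).
Convergents:
  p_0/q_0 = 11/1
  p_1/q_1 = 34/3
  p_2/q_2 = 181/16
  p_3/q_3 = 577/51
  p_4/q_4 = 12875/1138
  p_5/q_5 = 39202/3465
  p_6/q_6 = 208885/18463
q_5 = 3465 ≤ 4383 < 18463 = q_6, so the answer is 39202/3465.

39202/3465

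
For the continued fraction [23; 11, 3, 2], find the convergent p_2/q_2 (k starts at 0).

Using pₖ = aₖpₖ₋₁ + pₖ₋₂, qₖ = aₖqₖ₋₁ + qₖ₋₂ (with p₋₁=1, p₋₂=0, q₋₁=0, q₋₂=1):
  k=0: a=23, p=23, q=1
  k=1: a=11, p=254, q=11
  k=2: a=3, p=785, q=34

785/34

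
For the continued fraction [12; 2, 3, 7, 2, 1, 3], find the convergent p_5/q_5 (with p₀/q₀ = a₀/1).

Using pₖ = aₖpₖ₋₁ + pₖ₋₂, qₖ = aₖqₖ₋₁ + qₖ₋₂ (with p₋₁=1, p₋₂=0, q₋₁=0, q₋₂=1):
  k=0: a=12, p=12, q=1
  k=1: a=2, p=25, q=2
  k=2: a=3, p=87, q=7
  k=3: a=7, p=634, q=51
  k=4: a=2, p=1355, q=109
  k=5: a=1, p=1989, q=160

1989/160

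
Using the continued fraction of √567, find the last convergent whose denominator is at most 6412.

96771/4064

√567 = [23; 1, 4, 3, 4, 1, 46, …] (period length 6).
Convergents:
  p_0/q_0 = 23/1
  p_1/q_1 = 24/1
  p_2/q_2 = 119/5
  p_3/q_3 = 381/16
  p_4/q_4 = 1643/69
  p_5/q_5 = 2024/85
  p_6/q_6 = 94747/3979
  p_7/q_7 = 96771/4064
  p_8/q_8 = 481831/20235
q_7 = 4064 ≤ 6412 < 20235 = q_8, so the answer is 96771/4064.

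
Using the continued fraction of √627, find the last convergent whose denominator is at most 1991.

31325/1251

√627 = [25; 25, 50, …] (period length 2).
Convergents:
  p_0/q_0 = 25/1
  p_1/q_1 = 626/25
  p_2/q_2 = 31325/1251
  p_3/q_3 = 783751/31300
q_2 = 1251 ≤ 1991 < 31300 = q_3, so the answer is 31325/1251.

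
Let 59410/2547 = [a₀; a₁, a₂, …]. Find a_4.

59410 = 23·2547 + 829   →  a_0 = 23
2547 = 3·829 + 60   →  a_1 = 3
829 = 13·60 + 49   →  a_2 = 13
60 = 1·49 + 11   →  a_3 = 1
49 = 4·11 + 5   →  a_4 = 4

4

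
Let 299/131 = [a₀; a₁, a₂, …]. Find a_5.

1

299 = 2·131 + 37   →  a_0 = 2
131 = 3·37 + 20   →  a_1 = 3
37 = 1·20 + 17   →  a_2 = 1
20 = 1·17 + 3   →  a_3 = 1
17 = 5·3 + 2   →  a_4 = 5
3 = 1·2 + 1   →  a_5 = 1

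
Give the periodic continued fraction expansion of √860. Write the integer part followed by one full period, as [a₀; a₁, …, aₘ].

a₀ = ⌊√860⌋ = 29.
With m₀=0, d₀=1 and mₖ₊₁ = dₖaₖ − mₖ, dₖ₊₁ = (n − mₖ₊₁²)/dₖ, aₖ₊₁ = ⌊(a₀+mₖ₊₁)/dₖ₊₁⌋:
  k=1: m=29, d=19, a=3
  k=2: m=28, d=4, a=14
  k=3: m=28, d=19, a=3
  k=4: m=29, d=1, a=58
d=1 and a=2a₀=58 at k=4, so the next step gives (m, d) = (29, 19) again — its k=1 value — and the period has length 4.

[29; 3, 14, 3, 58]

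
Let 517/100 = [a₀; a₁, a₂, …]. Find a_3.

517 = 5·100 + 17   →  a_0 = 5
100 = 5·17 + 15   →  a_1 = 5
17 = 1·15 + 2   →  a_2 = 1
15 = 7·2 + 1   →  a_3 = 7

7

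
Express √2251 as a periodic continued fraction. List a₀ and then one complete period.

[47; 2, 4, 47, 4, 2, 94]

a₀ = ⌊√2251⌋ = 47.
With m₀=0, d₀=1 and mₖ₊₁ = dₖaₖ − mₖ, dₖ₊₁ = (n − mₖ₊₁²)/dₖ, aₖ₊₁ = ⌊(a₀+mₖ₊₁)/dₖ₊₁⌋:
  k=1: m=47, d=42, a=2
  k=2: m=37, d=21, a=4
  k=3: m=47, d=2, a=47
  k=4: m=47, d=21, a=4
  k=5: m=37, d=42, a=2
  k=6: m=47, d=1, a=94
d=1 and a=2a₀=94 at k=6, so the next step gives (m, d) = (47, 42) again — its k=1 value — and the period has length 6.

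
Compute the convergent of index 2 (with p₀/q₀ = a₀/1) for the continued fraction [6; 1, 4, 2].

Using pₖ = aₖpₖ₋₁ + pₖ₋₂, qₖ = aₖqₖ₋₁ + qₖ₋₂ (with p₋₁=1, p₋₂=0, q₋₁=0, q₋₂=1):
  k=0: a=6, p=6, q=1
  k=1: a=1, p=7, q=1
  k=2: a=4, p=34, q=5

34/5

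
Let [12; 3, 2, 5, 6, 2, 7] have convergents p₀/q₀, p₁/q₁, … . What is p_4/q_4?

2888/235

Using pₖ = aₖpₖ₋₁ + pₖ₋₂, qₖ = aₖqₖ₋₁ + qₖ₋₂ (with p₋₁=1, p₋₂=0, q₋₁=0, q₋₂=1):
  k=0: a=12, p=12, q=1
  k=1: a=3, p=37, q=3
  k=2: a=2, p=86, q=7
  k=3: a=5, p=467, q=38
  k=4: a=6, p=2888, q=235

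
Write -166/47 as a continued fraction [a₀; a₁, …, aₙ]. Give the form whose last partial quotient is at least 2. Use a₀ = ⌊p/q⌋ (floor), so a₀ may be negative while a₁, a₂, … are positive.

[-4; 2, 7, 3]

-166 = -4·47 + 22
47 = 2·22 + 3
22 = 7·3 + 1
3 = 3·1 + 0  (stop)
So -166/47 = [-4; 2, 7, 3].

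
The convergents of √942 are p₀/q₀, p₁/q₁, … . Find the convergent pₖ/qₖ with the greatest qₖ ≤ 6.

√942 = [30; 1, 2, 4, 20, 4, 2, 1, 60, …] (period length 8).
Convergents:
  p_0/q_0 = 30/1
  p_1/q_1 = 31/1
  p_2/q_2 = 92/3
  p_3/q_3 = 399/13
q_2 = 3 ≤ 6 < 13 = q_3, so the answer is 92/3.

92/3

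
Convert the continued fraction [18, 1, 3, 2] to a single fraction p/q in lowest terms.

Fold from the inside: start with 2/1.
  3 + 1/2 = 7/2
  1 + 2/7 = 9/7
  18 + 7/9 = 169/9

169/9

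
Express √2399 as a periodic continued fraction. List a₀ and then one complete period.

a₀ = ⌊√2399⌋ = 48.
With m₀=0, d₀=1 and mₖ₊₁ = dₖaₖ − mₖ, dₖ₊₁ = (n − mₖ₊₁²)/dₖ, aₖ₊₁ = ⌊(a₀+mₖ₊₁)/dₖ₊₁⌋:
  k=1: m=48, d=95, a=1
  k=2: m=47, d=2, a=47
  k=3: m=47, d=95, a=1
  k=4: m=48, d=1, a=96
d=1 and a=2a₀=96 at k=4, so the next step gives (m, d) = (48, 95) again — its k=1 value — and the period has length 4.

[48; 1, 47, 1, 96]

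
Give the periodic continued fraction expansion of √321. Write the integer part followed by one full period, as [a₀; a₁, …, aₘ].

[17; 1, 10, 1, 34]

a₀ = ⌊√321⌋ = 17.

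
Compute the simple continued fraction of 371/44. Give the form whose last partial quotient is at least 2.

[8; 2, 3, 6]

371 = 8·44 + 19
44 = 2·19 + 6
19 = 3·6 + 1
6 = 6·1 + 0  (stop)
So 371/44 = [8; 2, 3, 6].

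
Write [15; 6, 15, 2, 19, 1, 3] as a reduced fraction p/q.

Fold from the inside: start with 3/1.
  1 + 1/3 = 4/3
  19 + 3/4 = 79/4
  2 + 4/79 = 162/79
  15 + 79/162 = 2509/162
  6 + 162/2509 = 15216/2509
  15 + 2509/15216 = 230749/15216

230749/15216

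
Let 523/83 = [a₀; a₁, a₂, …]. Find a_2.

3

523 = 6·83 + 25   →  a_0 = 6
83 = 3·25 + 8   →  a_1 = 3
25 = 3·8 + 1   →  a_2 = 3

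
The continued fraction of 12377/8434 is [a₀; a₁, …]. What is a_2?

7

12377 = 1·8434 + 3943   →  a_0 = 1
8434 = 2·3943 + 548   →  a_1 = 2
3943 = 7·548 + 107   →  a_2 = 7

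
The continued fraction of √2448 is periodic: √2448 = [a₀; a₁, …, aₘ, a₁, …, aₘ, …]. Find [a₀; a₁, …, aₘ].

a₀ = ⌊√2448⌋ = 49.
With m₀=0, d₀=1 and mₖ₊₁ = dₖaₖ − mₖ, dₖ₊₁ = (n − mₖ₊₁²)/dₖ, aₖ₊₁ = ⌊(a₀+mₖ₊₁)/dₖ₊₁⌋:
  k=1: m=49, d=47, a=2
  k=2: m=45, d=9, a=10
  k=3: m=45, d=47, a=2
  k=4: m=49, d=1, a=98
d=1 and a=2a₀=98 at k=4, so the next step gives (m, d) = (49, 47) again — its k=1 value — and the period has length 4.

[49; 2, 10, 2, 98]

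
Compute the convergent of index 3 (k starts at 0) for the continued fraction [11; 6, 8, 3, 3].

Using pₖ = aₖpₖ₋₁ + pₖ₋₂, qₖ = aₖqₖ₋₁ + qₖ₋₂ (with p₋₁=1, p₋₂=0, q₋₁=0, q₋₂=1):
  k=0: a=11, p=11, q=1
  k=1: a=6, p=67, q=6
  k=2: a=8, p=547, q=49
  k=3: a=3, p=1708, q=153

1708/153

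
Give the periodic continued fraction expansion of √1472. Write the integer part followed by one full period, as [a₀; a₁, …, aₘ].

[38; 2, 1, 2, 1, 2, 76]

a₀ = ⌊√1472⌋ = 38.
With m₀=0, d₀=1 and mₖ₊₁ = dₖaₖ − mₖ, dₖ₊₁ = (n − mₖ₊₁²)/dₖ, aₖ₊₁ = ⌊(a₀+mₖ₊₁)/dₖ₊₁⌋:
  k=1: m=38, d=28, a=2
  k=2: m=18, d=41, a=1
  k=3: m=23, d=23, a=2
  k=4: m=23, d=41, a=1
  k=5: m=18, d=28, a=2
  k=6: m=38, d=1, a=76
d=1 and a=2a₀=76 at k=6, so the next step gives (m, d) = (38, 28) again — its k=1 value — and the period has length 6.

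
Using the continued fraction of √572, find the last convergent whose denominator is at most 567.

13465/563

√572 = [23; 1, 10, 1, 46, …] (period length 4).
Convergents:
  p_0/q_0 = 23/1
  p_1/q_1 = 24/1
  p_2/q_2 = 263/11
  p_3/q_3 = 287/12
  p_4/q_4 = 13465/563
  p_5/q_5 = 13752/575
q_4 = 563 ≤ 567 < 575 = q_5, so the answer is 13465/563.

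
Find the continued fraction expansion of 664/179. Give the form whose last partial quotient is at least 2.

[3; 1, 2, 2, 3, 1, 5]

664 = 3×179 + 127
179 = 1×127 + 52
127 = 2×52 + 23
52 = 2×23 + 6
23 = 3×6 + 5
6 = 1×5 + 1
5 = 5×1 + 0  (stop)
So 664/179 = [3; 1, 2, 2, 3, 1, 5].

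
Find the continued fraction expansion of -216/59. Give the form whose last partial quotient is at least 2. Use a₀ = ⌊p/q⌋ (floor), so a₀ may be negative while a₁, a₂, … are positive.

[-4; 2, 1, 19]

-216 = -4×59 + 20
59 = 2×20 + 19
20 = 1×19 + 1
19 = 19×1 + 0  (stop)
So -216/59 = [-4; 2, 1, 19].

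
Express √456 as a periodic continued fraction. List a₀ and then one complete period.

a₀ = ⌊√456⌋ = 21.
With m₀=0, d₀=1 and mₖ₊₁ = dₖaₖ − mₖ, dₖ₊₁ = (n − mₖ₊₁²)/dₖ, aₖ₊₁ = ⌊(a₀+mₖ₊₁)/dₖ₊₁⌋:
  k=1: m=21, d=15, a=2
  k=2: m=9, d=25, a=1
  k=3: m=16, d=8, a=4
  k=4: m=16, d=25, a=1
  k=5: m=9, d=15, a=2
  k=6: m=21, d=1, a=42
d=1 and a=2a₀=42 at k=6, so the next step gives (m, d) = (21, 15) again — its k=1 value — and the period has length 6.

[21; 2, 1, 4, 1, 2, 42]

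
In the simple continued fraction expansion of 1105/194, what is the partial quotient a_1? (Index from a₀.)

1105 = 5·194 + 135   →  a_0 = 5
194 = 1·135 + 59   →  a_1 = 1

1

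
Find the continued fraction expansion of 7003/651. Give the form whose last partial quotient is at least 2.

[10; 1, 3, 8, 3, 6]

7003 = 10×651 + 493
651 = 1×493 + 158
493 = 3×158 + 19
158 = 8×19 + 6
19 = 3×6 + 1
6 = 6×1 + 0  (stop)
So 7003/651 = [10; 1, 3, 8, 3, 6].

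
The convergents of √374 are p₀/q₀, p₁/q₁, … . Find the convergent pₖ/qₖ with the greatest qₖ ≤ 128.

1141/59

√374 = [19; 2, 1, 18, 1, 2, 38, …] (period length 6).
Convergents:
  p_0/q_0 = 19/1
  p_1/q_1 = 39/2
  p_2/q_2 = 58/3
  p_3/q_3 = 1083/56
  p_4/q_4 = 1141/59
  p_5/q_5 = 3365/174
q_4 = 59 ≤ 128 < 174 = q_5, so the answer is 1141/59.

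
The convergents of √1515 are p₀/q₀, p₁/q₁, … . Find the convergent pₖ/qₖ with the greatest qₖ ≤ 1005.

38923/1000

√1515 = [38; 1, 11, 1, 76, …] (period length 4).
Convergents:
  p_0/q_0 = 38/1
  p_1/q_1 = 39/1
  p_2/q_2 = 467/12
  p_3/q_3 = 506/13
  p_4/q_4 = 38923/1000
  p_5/q_5 = 39429/1013
q_4 = 1000 ≤ 1005 < 1013 = q_5, so the answer is 38923/1000.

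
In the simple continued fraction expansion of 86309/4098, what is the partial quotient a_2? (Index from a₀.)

86309 = 21·4098 + 251   →  a_0 = 21
4098 = 16·251 + 82   →  a_1 = 16
251 = 3·82 + 5   →  a_2 = 3

3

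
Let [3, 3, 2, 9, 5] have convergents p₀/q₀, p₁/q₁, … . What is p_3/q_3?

Using pₖ = aₖpₖ₋₁ + pₖ₋₂, qₖ = aₖqₖ₋₁ + qₖ₋₂ (with p₋₁=1, p₋₂=0, q₋₁=0, q₋₂=1):
  k=0: a=3, p=3, q=1
  k=1: a=3, p=10, q=3
  k=2: a=2, p=23, q=7
  k=3: a=9, p=217, q=66

217/66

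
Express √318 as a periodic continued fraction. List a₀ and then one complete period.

a₀ = ⌊√318⌋ = 17.
With m₀=0, d₀=1 and mₖ₊₁ = dₖaₖ − mₖ, dₖ₊₁ = (n − mₖ₊₁²)/dₖ, aₖ₊₁ = ⌊(a₀+mₖ₊₁)/dₖ₊₁⌋:
  k=1: m=17, d=29, a=1
  k=2: m=12, d=6, a=4
  k=3: m=12, d=29, a=1
  k=4: m=17, d=1, a=34
d=1 and a=2a₀=34 at k=4, so the next step gives (m, d) = (17, 29) again — its k=1 value — and the period has length 4.

[17; 1, 4, 1, 34]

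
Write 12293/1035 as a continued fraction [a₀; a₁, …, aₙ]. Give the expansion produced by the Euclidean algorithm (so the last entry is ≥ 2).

12293 = 11×1035 + 908
1035 = 1×908 + 127
908 = 7×127 + 19
127 = 6×19 + 13
19 = 1×13 + 6
13 = 2×6 + 1
6 = 6×1 + 0  (stop)
So 12293/1035 = [11; 1, 7, 6, 1, 2, 6].

[11; 1, 7, 6, 1, 2, 6]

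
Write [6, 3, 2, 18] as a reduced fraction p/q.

Using pₖ = aₖpₖ₋₁ + pₖ₋₂ and qₖ = aₖqₖ₋₁ + qₖ₋₂:
  k=0: a=6, p=6, q=1
  k=1: a=3, p=19, q=3
  k=2: a=2, p=44, q=7
  k=3: a=18, p=811, q=129

811/129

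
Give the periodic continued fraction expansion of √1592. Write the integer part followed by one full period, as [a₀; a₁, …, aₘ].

a₀ = ⌊√1592⌋ = 39.
With m₀=0, d₀=1 and mₖ₊₁ = dₖaₖ − mₖ, dₖ₊₁ = (n − mₖ₊₁²)/dₖ, aₖ₊₁ = ⌊(a₀+mₖ₊₁)/dₖ₊₁⌋:
  k=1: m=39, d=71, a=1
  k=2: m=32, d=8, a=8
  k=3: m=32, d=71, a=1
  k=4: m=39, d=1, a=78
d=1 and a=2a₀=78 at k=4, so the next step gives (m, d) = (39, 71) again — its k=1 value — and the period has length 4.

[39; 1, 8, 1, 78]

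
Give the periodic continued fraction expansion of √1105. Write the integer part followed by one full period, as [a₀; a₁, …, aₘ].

a₀ = ⌊√1105⌋ = 33.
With m₀=0, d₀=1 and mₖ₊₁ = dₖaₖ − mₖ, dₖ₊₁ = (n − mₖ₊₁²)/dₖ, aₖ₊₁ = ⌊(a₀+mₖ₊₁)/dₖ₊₁⌋:
  k=1: m=33, d=16, a=4
  k=2: m=31, d=9, a=7
  k=3: m=32, d=9, a=7
  k=4: m=31, d=16, a=4
  k=5: m=33, d=1, a=66
d=1 and a=2a₀=66 at k=5, so the next step gives (m, d) = (33, 16) again — its k=1 value — and the period has length 5.

[33; 4, 7, 7, 4, 66]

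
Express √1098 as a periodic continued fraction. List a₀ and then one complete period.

a₀ = ⌊√1098⌋ = 33.

[33; 7, 2, 1, 6, 1, 2, 7, 66]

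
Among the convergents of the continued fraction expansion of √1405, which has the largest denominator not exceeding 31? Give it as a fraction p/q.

1087/29

√1405 = [37; 2, 14, 2, 74, …] (period length 4).
Convergents:
  p_0/q_0 = 37/1
  p_1/q_1 = 75/2
  p_2/q_2 = 1087/29
  p_3/q_3 = 2249/60
q_2 = 29 ≤ 31 < 60 = q_3, so the answer is 1087/29.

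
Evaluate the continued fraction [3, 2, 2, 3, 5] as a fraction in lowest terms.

307/90

Fold from the inside: start with 5/1.
  3 + 1/5 = 16/5
  2 + 5/16 = 37/16
  2 + 16/37 = 90/37
  3 + 37/90 = 307/90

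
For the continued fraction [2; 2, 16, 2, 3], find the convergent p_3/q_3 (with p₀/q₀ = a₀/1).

Using pₖ = aₖpₖ₋₁ + pₖ₋₂, qₖ = aₖqₖ₋₁ + qₖ₋₂ (with p₋₁=1, p₋₂=0, q₋₁=0, q₋₂=1):
  k=0: a=2, p=2, q=1
  k=1: a=2, p=5, q=2
  k=2: a=16, p=82, q=33
  k=3: a=2, p=169, q=68

169/68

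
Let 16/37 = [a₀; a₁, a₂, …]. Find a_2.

16 = 0·37 + 16   →  a_0 = 0
37 = 2·16 + 5   →  a_1 = 2
16 = 3·5 + 1   →  a_2 = 3

3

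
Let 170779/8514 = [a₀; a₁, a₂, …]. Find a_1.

17

170779 = 20·8514 + 499   →  a_0 = 20
8514 = 17·499 + 31   →  a_1 = 17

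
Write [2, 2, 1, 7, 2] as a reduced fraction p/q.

115/49

Fold from the inside: start with 2/1.
  7 + 1/2 = 15/2
  1 + 2/15 = 17/15
  2 + 15/17 = 49/17
  2 + 17/49 = 115/49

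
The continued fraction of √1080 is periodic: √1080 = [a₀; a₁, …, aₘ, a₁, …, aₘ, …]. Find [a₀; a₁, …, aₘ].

a₀ = ⌊√1080⌋ = 32.
With m₀=0, d₀=1 and mₖ₊₁ = dₖaₖ − mₖ, dₖ₊₁ = (n − mₖ₊₁²)/dₖ, aₖ₊₁ = ⌊(a₀+mₖ₊₁)/dₖ₊₁⌋:
  k=1: m=32, d=56, a=1
  k=2: m=24, d=9, a=6
  k=3: m=30, d=20, a=3
  k=4: m=30, d=9, a=6
  k=5: m=24, d=56, a=1
  k=6: m=32, d=1, a=64
d=1 and a=2a₀=64 at k=6, so the next step gives (m, d) = (32, 56) again — its k=1 value — and the period has length 6.

[32; 1, 6, 3, 6, 1, 64]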